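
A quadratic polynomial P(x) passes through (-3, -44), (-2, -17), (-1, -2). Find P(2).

-29

Write P(x) = ax^2 + bx + c. Substituting each data point gives a linear system:
  9a - 3b + c = -44
  4a - 2b + c = -17
  a - b + c = -2
Solving the system yields a = -6, b = -3, c = 1.
So P(x) = -6x^2 - 3x + 1.
Then P(2) = -29.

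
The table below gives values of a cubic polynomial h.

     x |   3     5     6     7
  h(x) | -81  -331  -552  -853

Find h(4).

-178

Write h(x) = ax^3 + bx^2 + cx + d. Substituting each data point gives a linear system:
  27a + 9b + 3c + d = -81
  125a + 25b + 5c + d = -331
  216a + 36b + 6c + d = -552
  343a + 49b + 7c + d = -853
Solving the system yields a = -2, b = -4, c = 5, d = -6.
So h(x) = -2x^3 - 4x^2 + 5x - 6.
Then h(4) = -178.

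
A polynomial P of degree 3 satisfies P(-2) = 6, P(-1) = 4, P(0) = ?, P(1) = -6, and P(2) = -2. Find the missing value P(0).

-2

The 4 known points determine the degree-3 polynomial uniquely.
Write P(u) = au^3 + bu^2 + cu + d. Substituting each data point gives a linear system:
  -8a + 4b - 2c + d = 6
  -a + b - c + d = 4
  a + b + c + d = -6
  8a + 4b + 2c + d = -2
Solving the system yields a = 1, b = 1, c = -6, d = -2.
So P(u) = u³ + u² - 6u - 2.
Then P(0) = -2.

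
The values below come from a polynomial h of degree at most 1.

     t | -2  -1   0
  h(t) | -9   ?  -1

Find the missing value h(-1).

-5

The 2 known points determine the degree-1 polynomial uniquely.
Write h(t) = at + b. Substituting each data point gives a linear system:
  -2a + b = -9
  b = -1
Solving the system yields a = 4, b = -1.
So h(t) = 4t - 1.
Then h(-1) = -5.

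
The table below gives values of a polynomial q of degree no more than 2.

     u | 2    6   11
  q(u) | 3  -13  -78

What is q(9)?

Using the Lagrange interpolation formula with nodes 2, 6, 11:
  L_0(u) = (u - 6)(u - 11) / 36
  L_1(u) = (u - 2)(u - 11) / -20
  L_2(u) = (u - 2)(u - 6) / 45
Then q(u) = 3·L_0(u) - 13·L_1(u) - 78·L_2(u).
Expanding and collecting terms gives q(u) = -u^2 + 4u - 1.
Evaluating at u = 9: q(9) = -46.

-46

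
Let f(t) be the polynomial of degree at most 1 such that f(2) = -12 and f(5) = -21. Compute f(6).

Using the Lagrange interpolation formula with nodes 2, 5:
  L_0(t) = (t - 5) / -3
  L_1(t) = (t - 2) / 3
Then f(t) = -12·L_0(t) - 21·L_1(t).
Expanding and collecting terms gives f(t) = -3t - 6.
Evaluating at t = 6: f(6) = -24.

-24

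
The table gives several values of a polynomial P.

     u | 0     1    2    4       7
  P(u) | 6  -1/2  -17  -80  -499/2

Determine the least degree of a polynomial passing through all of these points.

2

Divided differences on the nodes 0, 1, 2, 4, 7:
  order 0: 6  -1/2  -17  -80  -499/2
  order 1: -13/2  -33/2  -63/2  -113/2
  order 2: -5  -5  -5
  order 3: 0  0
  order 4: 0
The order-2 divided differences are all -5 (nonzero) and every higher order vanishes, so the data lies on a polynomial of degree exactly 2.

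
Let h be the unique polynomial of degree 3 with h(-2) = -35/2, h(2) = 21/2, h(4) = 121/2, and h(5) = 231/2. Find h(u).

Using the Lagrange interpolation formula with nodes -2, 2, 4, 5:
  L_0(u) = (u - 2)(u - 4)(u - 5) / -168
  L_1(u) = (u + 2)(u - 4)(u - 5) / 24
  L_2(u) = (u + 2)(u - 2)(u - 5) / -12
  L_3(u) = (u + 2)(u - 2)(u - 4) / 21
Then h(u) = -35/2·L_0(u) + 21/2·L_1(u) + 121/2·L_2(u) + 231/2·L_3(u).
Expanding and collecting terms gives h(u) = u^3 - u^2 + 3u + 1/2.
Check: h(-2) = -35/2. ✓

h(u) = u^3 - u^2 + 3u + 1/2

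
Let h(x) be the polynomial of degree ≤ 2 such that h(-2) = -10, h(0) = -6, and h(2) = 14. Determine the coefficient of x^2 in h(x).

Write h(x) = ax^2 + bx + c. Substituting each data point gives a linear system:
  4a - 2b + c = -10
  c = -6
  4a + 2b + c = 14
Solving the system yields a = 2, b = 6, c = -6.
So h(x) = 2x^2 + 6x - 6.
The leading coefficient is 2.

2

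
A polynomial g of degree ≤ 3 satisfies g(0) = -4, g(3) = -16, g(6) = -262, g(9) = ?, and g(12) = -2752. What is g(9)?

The 4 known points determine the degree-3 polynomial uniquely.
Write g(x) = ax^3 + bx^2 + cx + d. Substituting each data point gives a linear system:
  d = -4
  27a + 9b + 3c + d = -16
  216a + 36b + 6c + d = -262
  1728a + 144b + 12c + d = -2752
Solving the system yields a = -2, b = 5, c = -1, d = -4.
So g(x) = -2x³ + 5x² - x - 4.
Then g(9) = -1066.

-1066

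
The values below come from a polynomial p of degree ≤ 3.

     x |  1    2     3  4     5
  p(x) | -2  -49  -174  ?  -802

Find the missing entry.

On equispaced nodes a degree-3 polynomial has vanishing fourth forward difference, so
  p(1) - 4·p(2) + 6·p(3) - 4·p(4) + p(5) = 0.
Substituting the known values and solving for p(4):
  -4·p(4) = 1652
  p(4) = -413.

-413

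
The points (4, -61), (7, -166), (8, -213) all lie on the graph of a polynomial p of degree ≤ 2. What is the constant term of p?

Write p(s) = as^2 + bs + c. Substituting each data point gives a linear system:
  16a + 4b + c = -61
  49a + 7b + c = -166
  64a + 8b + c = -213
Solving the system yields a = -3, b = -2, c = -5.
So p(s) = -3s^2 - 2s - 5.
The constant term is -5.

-5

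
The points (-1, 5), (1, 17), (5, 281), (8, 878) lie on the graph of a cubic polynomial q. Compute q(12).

2514

Write q(s) = as^3 + bs^2 + cs + d. Substituting each data point gives a linear system:
  -a + b - c + d = 5
  a + b + c + d = 17
  125a + 25b + 5c + d = 281
  512a + 64b + 8c + d = 878
Solving the system yields a = 1, b = 5, c = 5, d = 6.
So q(s) = s³ + 5s² + 5s + 6.
Then q(12) = 2514.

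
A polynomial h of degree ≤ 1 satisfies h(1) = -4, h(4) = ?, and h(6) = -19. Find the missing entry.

-13

The 2 known points determine the degree-1 polynomial uniquely.
Write h(t) = at + b. Substituting each data point gives a linear system:
  a + b = -4
  6a + b = -19
Solving the system yields a = -3, b = -1.
So h(t) = -3t - 1.
Then h(4) = -13.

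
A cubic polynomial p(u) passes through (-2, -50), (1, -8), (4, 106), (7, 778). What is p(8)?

1210

Write p(u) = au^3 + bu^2 + cu + d. Substituting each data point gives a linear system:
  -8a + 4b - 2c + d = -50
  a + b + c + d = -8
  64a + 16b + 4c + d = 106
  343a + 49b + 7c + d = 778
Solving the system yields a = 3, b = -5, c = 0, d = -6.
So p(u) = 3u^3 - 5u^2 - 6.
Then p(8) = 1210.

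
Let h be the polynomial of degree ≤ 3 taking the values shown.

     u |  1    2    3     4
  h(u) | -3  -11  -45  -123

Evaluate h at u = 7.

Forward differences of the values at u = 1, 2, 3, 4:
  h  : -3  -11  -45  -123
  Δ  : -8  -34  -78
  Δ^2: -26  -44
  Δ^3: -18
The third differences are constant, confirming degree 3.
Interpolating (Newton forward form) and evaluating at u = 7 gives h(7) = -801.

-801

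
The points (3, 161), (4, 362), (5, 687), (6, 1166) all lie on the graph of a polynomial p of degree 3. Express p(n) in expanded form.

p(n) = 5n^3 + 2n^2 + 2n + 2

Write p(n) = an^3 + bn^2 + cn + d. Substituting each data point gives a linear system:
  27a + 9b + 3c + d = 161
  64a + 16b + 4c + d = 362
  125a + 25b + 5c + d = 687
  216a + 36b + 6c + d = 1166
Solving the system yields a = 5, b = 2, c = 2, d = 2.
So p(n) = 5n^3 + 2n^2 + 2n + 2.
Check: p(4) = 362. ✓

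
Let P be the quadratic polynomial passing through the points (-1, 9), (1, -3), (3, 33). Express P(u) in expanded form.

P(u) = 6u^2 - 6u - 3

Write P(u) = au^2 + bu + c. Substituting each data point gives a linear system:
  a - b + c = 9
  a + b + c = -3
  9a + 3b + c = 33
Solving the system yields a = 6, b = -6, c = -3.
So P(u) = 6u^2 - 6u - 3.
Check: P(-1) = 9. ✓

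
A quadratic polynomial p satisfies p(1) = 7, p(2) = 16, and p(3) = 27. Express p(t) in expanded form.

p(t) = t^2 + 6t

Using the Lagrange interpolation formula with nodes 1, 2, 3:
  L_0(t) = (t - 2)(t - 3) / 2
  L_1(t) = (t - 1)(t - 3) / -1
  L_2(t) = (t - 1)(t - 2) / 2
Then p(t) = 7·L_0(t) + 16·L_1(t) + 27·L_2(t).
Expanding and collecting terms gives p(t) = t^2 + 6t.
Check: p(3) = 27. ✓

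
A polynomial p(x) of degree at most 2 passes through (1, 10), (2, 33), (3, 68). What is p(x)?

Write p(x) = ax^2 + bx + c. Substituting each data point gives a linear system:
  a + b + c = 10
  4a + 2b + c = 33
  9a + 3b + c = 68
Solving the system yields a = 6, b = 5, c = -1.
So p(x) = 6x² + 5x - 1.
Check: p(1) = 10. ✓

p(x) = 6x^2 + 5x - 1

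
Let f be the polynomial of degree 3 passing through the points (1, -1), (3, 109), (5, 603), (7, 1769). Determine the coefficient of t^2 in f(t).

-6

Write f(t) = at^3 + bt^2 + ct + d. Substituting each data point gives a linear system:
  a + b + c + d = -1
  27a + 9b + 3c + d = 109
  125a + 25b + 5c + d = 603
  343a + 49b + 7c + d = 1769
Solving the system yields a = 6, b = -6, c = 1, d = -2.
So f(t) = 6t^3 - 6t^2 + t - 2.
The coefficient of t^2 is -6.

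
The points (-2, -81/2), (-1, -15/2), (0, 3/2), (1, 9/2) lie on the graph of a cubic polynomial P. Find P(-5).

-927/2

Forward differences of the values at u = -2, -1, 0, 1:
  P  : -81/2  -15/2  3/2  9/2
  Δ  : 33  9  3
  Δ^2: -24  -6
  Δ^3: 18
The third differences are constant, confirming degree 3.
Interpolating (Newton forward form) and evaluating at u = -5 gives P(-5) = -927/2.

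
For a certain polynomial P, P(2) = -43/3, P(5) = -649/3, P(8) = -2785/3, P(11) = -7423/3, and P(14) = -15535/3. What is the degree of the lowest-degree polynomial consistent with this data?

3

Forward differences of the values at u = 2, 5, 8, 11, 14:
  P  : -43/3  -649/3  -2785/3  -7423/3  -15535/3
  Δ  : -202  -712  -1546  -2704
  Δ^2: -510  -834  -1158
  Δ^3: -324  -324
  Δ^4: 0
The third differences are constant (-324) and nonzero, while all higher differences vanish, so the minimal degree is 3.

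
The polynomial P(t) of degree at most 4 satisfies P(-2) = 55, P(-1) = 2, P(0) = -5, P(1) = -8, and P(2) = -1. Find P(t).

Using the Lagrange interpolation formula with nodes -2, -1, 0, 1, 2:
  L_0(t) = (t + 1)t(t - 1)(t - 2) / 24
  L_1(t) = (t + 2)t(t - 1)(t - 2) / -6
  L_2(t) = (t + 2)(t + 1)(t - 1)(t - 2) / 4
  L_3(t) = (t + 2)(t + 1)t(t - 2) / -6
  L_4(t) = (t + 2)(t + 1)t(t - 1) / 24
Then P(t) = 55·L_0(t) + 2·L_1(t) - 5·L_2(t) - 8·L_3(t) - 1·L_4(t).
Expanding and collecting terms gives P(t) = 2t^4 - 3t^3 - 2t - 5.
Check: P(-1) = 2. ✓

P(t) = 2t^4 - 3t^3 - 2t - 5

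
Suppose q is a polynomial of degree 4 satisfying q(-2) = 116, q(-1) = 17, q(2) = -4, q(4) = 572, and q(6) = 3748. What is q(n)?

Write q(n) = an^4 + bn^3 + cn^2 + dn + e. Substituting each data point gives a linear system:
  16a - 8b + 4c - 2d + e = 116
  a - b + c - d + e = 17
  16a + 8b + 4c + 2d + e = -4
  256a + 64b + 16c + 4d + e = 572
  1296a + 216b + 36c + 6d + e = 3748
Solving the system yields a = 4, b = -6, c = -3, d = -6, e = 4.
So q(n) = 4n⁴ - 6n³ - 3n² - 6n + 4.
Check: q(2) = -4. ✓

q(n) = 4n^4 - 6n^3 - 3n^2 - 6n + 4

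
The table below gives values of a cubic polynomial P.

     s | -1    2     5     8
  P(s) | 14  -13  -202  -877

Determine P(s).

P(s) = -2s^3 + 3s^2 - 6s + 3

Write P(s) = as^3 + bs^2 + cs + d. Substituting each data point gives a linear system:
  -a + b - c + d = 14
  8a + 4b + 2c + d = -13
  125a + 25b + 5c + d = -202
  512a + 64b + 8c + d = -877
Solving the system yields a = -2, b = 3, c = -6, d = 3.
So P(s) = -2s³ + 3s² - 6s + 3.
Check: P(5) = -202. ✓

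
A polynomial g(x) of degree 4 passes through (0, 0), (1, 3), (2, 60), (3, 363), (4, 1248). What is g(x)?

g(x) = 6x^4 - 4x^3 - 3x^2 + 4x

Write g(x) = ax^4 + bx^3 + cx^2 + dx + e. Substituting each data point gives a linear system:
  e = 0
  a + b + c + d + e = 3
  16a + 8b + 4c + 2d + e = 60
  81a + 27b + 9c + 3d + e = 363
  256a + 64b + 16c + 4d + e = 1248
Solving the system yields a = 6, b = -4, c = -3, d = 4, e = 0.
So g(x) = 6x^4 - 4x^3 - 3x^2 + 4x.
Check: g(0) = 0. ✓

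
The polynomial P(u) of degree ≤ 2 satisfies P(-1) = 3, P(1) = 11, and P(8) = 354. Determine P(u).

P(u) = 5u^2 + 4u + 2

Using the Lagrange interpolation formula with nodes -1, 1, 8:
  L_0(u) = (u - 1)(u - 8) / 18
  L_1(u) = (u + 1)(u - 8) / -14
  L_2(u) = (u + 1)(u - 1) / 63
Then P(u) = 3·L_0(u) + 11·L_1(u) + 354·L_2(u).
Expanding and collecting terms gives P(u) = 5u^2 + 4u + 2.
Check: P(1) = 11. ✓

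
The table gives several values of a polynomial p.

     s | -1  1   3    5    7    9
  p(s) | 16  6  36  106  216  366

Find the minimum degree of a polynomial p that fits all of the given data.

Forward differences of the values at s = -1, 1, 3, 5, 7, 9:
  p  : 16  6  36  106  216  366
  Δ  : -10  30  70  110  150
  Δ^2: 40  40  40  40
  Δ^3: 0  0  0
  Δ^4: 0  0
  Δ^5: 0
The second differences are constant (40) and nonzero, while all higher differences vanish, so the minimal degree is 2.

2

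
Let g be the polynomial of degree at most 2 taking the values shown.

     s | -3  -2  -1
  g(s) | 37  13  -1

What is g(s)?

Using the Lagrange interpolation formula with nodes -3, -2, -1:
  L_0(s) = (s + 2)(s + 1) / 2
  L_1(s) = (s + 3)(s + 1) / -1
  L_2(s) = (s + 3)(s + 2) / 2
Then g(s) = 37·L_0(s) + 13·L_1(s) - 1·L_2(s).
Expanding and collecting terms gives g(s) = 5s² + s - 5.
Check: g(-1) = -1. ✓

g(s) = 5s^2 + s - 5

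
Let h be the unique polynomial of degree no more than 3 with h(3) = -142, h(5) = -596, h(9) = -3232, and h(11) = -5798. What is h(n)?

h(n) = -4n^3 - 4n^2 + n - 1

Write h(n) = an^3 + bn^2 + cn + d. Substituting each data point gives a linear system:
  27a + 9b + 3c + d = -142
  125a + 25b + 5c + d = -596
  729a + 81b + 9c + d = -3232
  1331a + 121b + 11c + d = -5798
Solving the system yields a = -4, b = -4, c = 1, d = -1.
So h(n) = -4n³ - 4n² + n - 1.
Check: h(3) = -142. ✓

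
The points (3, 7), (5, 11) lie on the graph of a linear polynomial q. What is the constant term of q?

1

Write q(x) = ax + b. Substituting each data point gives a linear system:
  3a + b = 7
  5a + b = 11
Solving the system yields a = 2, b = 1.
So q(x) = 2x + 1.
The constant term is 1.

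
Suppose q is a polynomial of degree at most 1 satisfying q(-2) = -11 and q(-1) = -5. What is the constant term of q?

1

Write q(s) = as + b. Substituting each data point gives a linear system:
  -2a + b = -11
  -a + b = -5
Solving the system yields a = 6, b = 1.
So q(s) = 6s + 1.
The constant term is 1.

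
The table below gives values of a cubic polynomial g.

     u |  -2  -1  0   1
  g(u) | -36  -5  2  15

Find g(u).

g(u) = 5u^3 + 3u^2 + 5u + 2

Write g(u) = au^3 + bu^2 + cu + d. Substituting each data point gives a linear system:
  -8a + 4b - 2c + d = -36
  -a + b - c + d = -5
  d = 2
  a + b + c + d = 15
Solving the system yields a = 5, b = 3, c = 5, d = 2.
So g(u) = 5u^3 + 3u^2 + 5u + 2.
Check: g(0) = 2. ✓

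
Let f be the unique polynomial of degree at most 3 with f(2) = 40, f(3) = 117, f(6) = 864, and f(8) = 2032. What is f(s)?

f(s) = 4s^3 - s^2 + 6s

Write f(s) = as^3 + bs^2 + cs + d. Substituting each data point gives a linear system:
  8a + 4b + 2c + d = 40
  27a + 9b + 3c + d = 117
  216a + 36b + 6c + d = 864
  512a + 64b + 8c + d = 2032
Solving the system yields a = 4, b = -1, c = 6, d = 0.
So f(s) = 4s^3 - s^2 + 6s.
Check: f(6) = 864. ✓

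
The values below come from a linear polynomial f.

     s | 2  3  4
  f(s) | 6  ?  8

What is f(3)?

On equispaced nodes a degree-1 polynomial has vanishing second forward difference, so
  f(2) - 2·f(3) + f(4) = 0.
Substituting the known values and solving for f(3):
  -2·f(3) = -14
  f(3) = 7.

7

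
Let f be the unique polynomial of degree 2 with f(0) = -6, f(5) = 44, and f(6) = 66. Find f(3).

Write f(s) = as^2 + bs + c. Substituting each data point gives a linear system:
  c = -6
  25a + 5b + c = 44
  36a + 6b + c = 66
Solving the system yields a = 2, b = 0, c = -6.
So f(s) = 2s^2 - 6.
Then f(3) = 12.

12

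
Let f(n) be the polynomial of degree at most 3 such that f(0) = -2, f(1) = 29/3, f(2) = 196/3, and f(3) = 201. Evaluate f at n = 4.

1358/3

Forward differences of the values at n = 0, 1, 2, 3:
  f  : -2  29/3  196/3  201
  Δ  : 35/3  167/3  407/3
  Δ^2: 44  80
  Δ^3: 36
The third differences are constant, confirming degree 3.
Interpolating (Newton forward form) and evaluating at n = 4 gives f(4) = 1358/3.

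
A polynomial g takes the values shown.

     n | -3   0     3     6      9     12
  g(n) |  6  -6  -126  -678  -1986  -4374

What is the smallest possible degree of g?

Forward differences of the values at n = -3, 0, 3, 6, 9, 12:
  g  : 6  -6  -126  -678  -1986  -4374
  Δ  : -12  -120  -552  -1308  -2388
  Δ^2: -108  -432  -756  -1080
  Δ^3: -324  -324  -324
  Δ^4: 0  0
  Δ^5: 0
The third differences are constant (-324) and nonzero, while all higher differences vanish, so the minimal degree is 3.

3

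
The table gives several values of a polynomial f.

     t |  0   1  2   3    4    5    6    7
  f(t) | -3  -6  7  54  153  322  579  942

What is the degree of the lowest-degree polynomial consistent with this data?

3

Forward differences of the values at t = 0, 1, 2, 3, 4, 5, 6, 7:
  f  : -3  -6  7  54  153  322  579  942
  Δ  : -3  13  47  99  169  257  363
  Δ^2: 16  34  52  70  88  106
  Δ^3: 18  18  18  18  18
  Δ^4: 0  0  0  0
  Δ^5: 0  0  0
  Δ^6: 0  0
  Δ^7: 0
The third differences are constant (18) and nonzero, while all higher differences vanish, so the minimal degree is 3.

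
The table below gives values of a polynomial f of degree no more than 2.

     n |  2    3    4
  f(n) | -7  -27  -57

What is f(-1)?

Using the Lagrange interpolation formula with nodes 2, 3, 4:
  L_0(n) = (n - 3)(n - 4) / 2
  L_1(n) = (n - 2)(n - 4) / -1
  L_2(n) = (n - 2)(n - 3) / 2
Then f(n) = -7·L_0(n) - 27·L_1(n) - 57·L_2(n).
Expanding and collecting terms gives f(n) = -5n^2 + 5n + 3.
Evaluating at n = -1: f(-1) = -7.

-7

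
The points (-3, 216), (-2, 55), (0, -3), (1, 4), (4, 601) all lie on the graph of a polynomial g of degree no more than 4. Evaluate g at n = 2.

Write g(n) = an^4 + bn^3 + cn^2 + dn + e. Substituting each data point gives a linear system:
  81a - 27b + 9c - 3d + e = 216
  16a - 8b + 4c - 2d + e = 55
  e = -3
  a + b + c + d + e = 4
  256a + 64b + 16c + 4d + e = 601
Solving the system yields a = 2, b = 0, c = 6, d = -1, e = -3.
So g(n) = 2n⁴ + 6n² - n - 3.
Then g(2) = 51.

51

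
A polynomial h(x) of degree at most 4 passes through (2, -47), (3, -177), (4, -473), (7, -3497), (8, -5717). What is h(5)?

-1037

Write h(x) = ax^4 + bx^3 + cx^2 + dx + e. Substituting each data point gives a linear system:
  16a + 8b + 4c + 2d + e = -47
  81a + 27b + 9c + 3d + e = -177
  256a + 64b + 16c + 4d + e = -473
  2401a + 343b + 49c + 7d + e = -3497
  4096a + 512b + 64c + 8d + e = -5717
Solving the system yields a = -1, b = -3, c = -1, d = -3, e = 3.
So h(x) = -x^4 - 3x^3 - x^2 - 3x + 3.
Then h(5) = -1037.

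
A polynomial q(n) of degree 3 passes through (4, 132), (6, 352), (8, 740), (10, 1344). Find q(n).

q(n) = n^3 + 3n^2 + 4n + 4

Using the Lagrange interpolation formula with nodes 4, 6, 8, 10:
  L_0(n) = (n - 6)(n - 8)(n - 10) / -48
  L_1(n) = (n - 4)(n - 8)(n - 10) / 16
  L_2(n) = (n - 4)(n - 6)(n - 10) / -16
  L_3(n) = (n - 4)(n - 6)(n - 8) / 48
Then q(n) = 132·L_0(n) + 352·L_1(n) + 740·L_2(n) + 1344·L_3(n).
Expanding and collecting terms gives q(n) = n^3 + 3n^2 + 4n + 4.
Check: q(6) = 352. ✓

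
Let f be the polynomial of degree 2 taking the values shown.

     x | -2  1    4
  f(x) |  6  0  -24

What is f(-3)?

Write f(x) = ax^2 + bx + c. Substituting each data point gives a linear system:
  4a - 2b + c = 6
  a + b + c = 0
  16a + 4b + c = -24
Solving the system yields a = -1, b = -3, c = 4.
So f(x) = -x^2 - 3x + 4.
Then f(-3) = 4.

4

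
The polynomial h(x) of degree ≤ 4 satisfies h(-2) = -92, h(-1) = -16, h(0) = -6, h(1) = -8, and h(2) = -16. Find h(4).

Using the Lagrange interpolation formula with nodes -2, -1, 0, 1, 2:
  L_0(x) = (x + 1)x(x - 1)(x - 2) / 24
  L_1(x) = (x + 2)x(x - 1)(x - 2) / -6
  L_2(x) = (x + 2)(x + 1)(x - 1)(x - 2) / 4
  L_3(x) = (x + 2)(x + 1)x(x - 2) / -6
  L_4(x) = (x + 2)(x + 1)x(x - 1) / 24
Then h(x) = -92·L_0(x) - 16·L_1(x) - 6·L_2(x) - 8·L_3(x) - 16·L_4(x).
Expanding and collecting terms gives h(x) = -2x⁴ + 5x³ - 4x² - x - 6.
Evaluating at x = 4: h(4) = -266.

-266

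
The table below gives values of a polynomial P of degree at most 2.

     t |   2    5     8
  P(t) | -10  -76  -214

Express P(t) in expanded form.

Write P(t) = at^2 + bt + c. Substituting each data point gives a linear system:
  4a + 2b + c = -10
  25a + 5b + c = -76
  64a + 8b + c = -214
Solving the system yields a = -4, b = 6, c = -6.
So P(t) = -4t² + 6t - 6.
Check: P(5) = -76. ✓

P(t) = -4t^2 + 6t - 6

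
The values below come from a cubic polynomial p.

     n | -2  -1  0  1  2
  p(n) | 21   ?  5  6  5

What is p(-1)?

On equispaced nodes a degree-3 polynomial has vanishing fourth forward difference, so
  p(-2) - 4·p(-1) + 6·p(0) - 4·p(1) + p(2) = 0.
Substituting the known values and solving for p(-1):
  -4·p(-1) = -32
  p(-1) = 8.

8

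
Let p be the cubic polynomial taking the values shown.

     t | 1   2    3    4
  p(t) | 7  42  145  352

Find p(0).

Write p(t) = at^3 + bt^2 + ct + d. Substituting each data point gives a linear system:
  a + b + c + d = 7
  8a + 4b + 2c + d = 42
  27a + 9b + 3c + d = 145
  64a + 16b + 4c + d = 352
Solving the system yields a = 6, b = -2, c = -1, d = 4.
So p(t) = 6t^3 - 2t^2 - t + 4.
Then p(0) = 4.

4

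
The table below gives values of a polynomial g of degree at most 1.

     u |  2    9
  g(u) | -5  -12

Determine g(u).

g(u) = -u - 3

Write g(u) = au + b. Substituting each data point gives a linear system:
  2a + b = -5
  9a + b = -12
Solving the system yields a = -1, b = -3.
So g(u) = -u - 3.
Check: g(2) = -5. ✓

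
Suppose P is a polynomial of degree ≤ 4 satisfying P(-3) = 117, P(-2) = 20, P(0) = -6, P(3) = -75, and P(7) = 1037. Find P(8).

2130

Using the Lagrange interpolation formula with nodes -3, -2, 0, 3, 7:
  L_0(u) = (u + 2)u(u - 3)(u - 7) / 180
  L_1(u) = (u + 3)u(u - 3)(u - 7) / -90
  L_2(u) = (u + 3)(u + 2)(u - 3)(u - 7) / 126
  L_3(u) = (u + 3)(u + 2)u(u - 7) / -360
  L_4(u) = (u + 3)(u + 2)u(u - 3) / 2520
Then P(u) = 117·L_0(u) + 20·L_1(u) - 6·L_2(u) - 75·L_3(u) + 1037·L_4(u).
Expanding and collecting terms gives P(u) = u^4 - 3u^3 - 6u^2 - 5u - 6.
Evaluating at u = 8: P(8) = 2130.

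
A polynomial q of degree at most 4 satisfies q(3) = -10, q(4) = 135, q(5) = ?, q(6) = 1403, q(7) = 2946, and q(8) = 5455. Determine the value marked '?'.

On equispaced nodes a degree-4 polynomial has vanishing fifth forward difference, so
  - q(3) + 5·q(4) - 10·q(5) + 10·q(6) - 5·q(7) + q(8) = 0.
Substituting the known values and solving for q(5):
  -10·q(5) = -5440
  q(5) = 544.

544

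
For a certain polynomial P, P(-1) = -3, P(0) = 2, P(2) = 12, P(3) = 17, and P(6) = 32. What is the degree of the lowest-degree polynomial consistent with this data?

Divided differences on the nodes -1, 0, 2, 3, 6:
  order 0: -3  2  12  17  32
  order 1: 5  5  5  5
  order 2: 0  0  0
  order 3: 0  0
  order 4: 0
The order-1 divided differences are all 5 (nonzero) and every higher order vanishes, so the data lies on a polynomial of degree exactly 1.

1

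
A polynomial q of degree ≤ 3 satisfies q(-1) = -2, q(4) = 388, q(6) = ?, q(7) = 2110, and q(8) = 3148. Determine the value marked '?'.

1328

The 4 known points determine the degree-3 polynomial uniquely.
Write q(n) = an^3 + bn^2 + cn + d. Substituting each data point gives a linear system:
  -a + b - c + d = -2
  64a + 16b + 4c + d = 388
  343a + 49b + 7c + d = 2110
  512a + 64b + 8c + d = 3148
Solving the system yields a = 6, b = 2, c = -6, d = -4.
So q(n) = 6n³ + 2n² - 6n - 4.
Then q(6) = 1328.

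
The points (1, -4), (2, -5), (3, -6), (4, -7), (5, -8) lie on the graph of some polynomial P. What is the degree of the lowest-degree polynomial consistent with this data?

Forward differences of the values at x = 1, 2, 3, 4, 5:
  P  : -4  -5  -6  -7  -8
  Δ  : -1  -1  -1  -1
  Δ^2: 0  0  0
  Δ^3: 0  0
  Δ^4: 0
The first differences are constant (-1) and nonzero, while all higher differences vanish, so the minimal degree is 1.

1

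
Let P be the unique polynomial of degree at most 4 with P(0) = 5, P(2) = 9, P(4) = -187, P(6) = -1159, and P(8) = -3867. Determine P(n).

Write P(n) = an^4 + bn^3 + cn^2 + dn + e. Substituting each data point gives a linear system:
  e = 5
  16a + 8b + 4c + 2d + e = 9
  256a + 64b + 16c + 4d + e = -187
  1296a + 216b + 36c + 6d + e = -1159
  4096a + 512b + 64c + 8d + e = -3867
Solving the system yields a = -1, b = 0, c = 3, d = 4, e = 5.
So P(n) = -n⁴ + 3n² + 4n + 5.
Check: P(2) = 9. ✓

P(n) = -n^4 + 3n^2 + 4n + 5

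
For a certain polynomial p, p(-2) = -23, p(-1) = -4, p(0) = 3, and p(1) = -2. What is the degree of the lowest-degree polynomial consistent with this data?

2

Forward differences of the values at s = -2, -1, 0, 1:
  p  : -23  -4  3  -2
  Δ  : 19  7  -5
  Δ^2: -12  -12
  Δ^3: 0
The second differences are constant (-12) and nonzero, while all higher differences vanish, so the minimal degree is 2.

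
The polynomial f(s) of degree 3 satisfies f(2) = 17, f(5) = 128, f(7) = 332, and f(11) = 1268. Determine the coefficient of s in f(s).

5

Write f(s) = as^3 + bs^2 + cs + d. Substituting each data point gives a linear system:
  8a + 4b + 2c + d = 17
  125a + 25b + 5c + d = 128
  343a + 49b + 7c + d = 332
  1331a + 121b + 11c + d = 1268
Solving the system yields a = 1, b = -1, c = 5, d = 3.
So f(s) = s^3 - s^2 + 5s + 3.
The coefficient of s is 5.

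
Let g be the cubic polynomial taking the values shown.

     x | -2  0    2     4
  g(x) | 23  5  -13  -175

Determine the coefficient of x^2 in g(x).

0

Write g(x) = ax^3 + bx^2 + cx + d. Substituting each data point gives a linear system:
  -8a + 4b - 2c + d = 23
  d = 5
  8a + 4b + 2c + d = -13
  64a + 16b + 4c + d = -175
Solving the system yields a = -3, b = 0, c = 3, d = 5.
So g(x) = -3x^3 + 3x + 5.
The coefficient of x^2 is 0.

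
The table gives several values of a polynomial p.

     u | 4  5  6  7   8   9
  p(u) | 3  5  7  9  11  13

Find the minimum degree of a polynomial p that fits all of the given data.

1

Forward differences of the values at u = 4, 5, 6, 7, 8, 9:
  p  : 3  5  7  9  11  13
  Δ  : 2  2  2  2  2
  Δ^2: 0  0  0  0
  Δ^3: 0  0  0
  Δ^4: 0  0
  Δ^5: 0
The first differences are constant (2) and nonzero, while all higher differences vanish, so the minimal degree is 1.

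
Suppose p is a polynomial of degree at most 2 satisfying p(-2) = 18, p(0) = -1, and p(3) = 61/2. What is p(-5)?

Write p(t) = at^2 + bt + c. Substituting each data point gives a linear system:
  4a - 2b + c = 18
  c = -1
  9a + 3b + c = 61/2
Solving the system yields a = 4, b = -3/2, c = -1.
So p(t) = 4t^2 - (3/2)t - 1.
Then p(-5) = 213/2.

213/2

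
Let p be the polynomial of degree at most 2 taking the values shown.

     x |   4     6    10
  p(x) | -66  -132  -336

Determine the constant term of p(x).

-6

Write p(x) = ax^2 + bx + c. Substituting each data point gives a linear system:
  16a + 4b + c = -66
  36a + 6b + c = -132
  100a + 10b + c = -336
Solving the system yields a = -3, b = -3, c = -6.
So p(x) = -3x^2 - 3x - 6.
The constant term is -6.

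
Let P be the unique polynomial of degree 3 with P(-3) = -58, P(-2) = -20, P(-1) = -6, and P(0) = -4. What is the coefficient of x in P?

0

Write P(x) = ax^3 + bx^2 + cx + d. Substituting each data point gives a linear system:
  -27a + 9b - 3c + d = -58
  -8a + 4b - 2c + d = -20
  -a + b - c + d = -6
  d = -4
Solving the system yields a = 2, b = 0, c = 0, d = -4.
So P(x) = 2x³ - 4.
The coefficient of x is 0.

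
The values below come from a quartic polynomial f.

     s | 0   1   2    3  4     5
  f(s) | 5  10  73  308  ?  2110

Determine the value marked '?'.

901

On equispaced nodes a degree-4 polynomial has vanishing fifth forward difference, so
  - f(0) + 5·f(1) - 10·f(2) + 10·f(3) - 5·f(4) + f(5) = 0.
Substituting the known values and solving for f(4):
  -5·f(4) = -4505
  f(4) = 901.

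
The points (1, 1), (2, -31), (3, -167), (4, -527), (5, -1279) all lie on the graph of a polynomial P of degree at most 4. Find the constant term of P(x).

Write P(x) = ax^4 + bx^3 + cx^2 + dx + e. Substituting each data point gives a linear system:
  a + b + c + d + e = 1
  16a + 8b + 4c + 2d + e = -31
  81a + 27b + 9c + 3d + e = -167
  256a + 64b + 16c + 4d + e = -527
  625a + 125b + 25c + 5d + e = -1279
Solving the system yields a = -2, b = 0, c = -2, d = 4, e = 1.
So P(x) = -2x^4 - 2x^2 + 4x + 1.
The constant term is 1.

1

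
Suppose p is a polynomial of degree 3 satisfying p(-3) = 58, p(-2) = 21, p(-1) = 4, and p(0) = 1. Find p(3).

16

Write p(n) = an^3 + bn^2 + cn + d. Substituting each data point gives a linear system:
  -27a + 9b - 3c + d = 58
  -8a + 4b - 2c + d = 21
  -a + b - c + d = 4
  d = 1
Solving the system yields a = -1, b = 4, c = 2, d = 1.
So p(n) = -n³ + 4n² + 2n + 1.
Then p(3) = 16.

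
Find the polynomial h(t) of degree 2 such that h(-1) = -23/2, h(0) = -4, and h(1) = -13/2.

Write h(t) = at^2 + bt + c. Substituting each data point gives a linear system:
  a - b + c = -23/2
  c = -4
  a + b + c = -13/2
Solving the system yields a = -5, b = 5/2, c = -4.
So h(t) = -5t^2 + (5/2)t - 4.
Check: h(1) = -13/2. ✓

h(t) = -5t^2 + (5/2)t - 4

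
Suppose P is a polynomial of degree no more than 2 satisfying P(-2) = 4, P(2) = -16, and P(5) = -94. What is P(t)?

P(t) = -3t^2 - 5t + 6

Using the Lagrange interpolation formula with nodes -2, 2, 5:
  L_0(t) = (t - 2)(t - 5) / 28
  L_1(t) = (t + 2)(t - 5) / -12
  L_2(t) = (t + 2)(t - 2) / 21
Then P(t) = 4·L_0(t) - 16·L_1(t) - 94·L_2(t).
Expanding and collecting terms gives P(t) = -3t² - 5t + 6.
Check: P(5) = -94. ✓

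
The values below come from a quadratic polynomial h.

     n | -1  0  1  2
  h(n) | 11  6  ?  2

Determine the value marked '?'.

The 3 known points determine the degree-2 polynomial uniquely.
Write h(n) = an^2 + bn + c. Substituting each data point gives a linear system:
  a - b + c = 11
  c = 6
  4a + 2b + c = 2
Solving the system yields a = 1, b = -4, c = 6.
So h(n) = n² - 4n + 6.
Then h(1) = 3.

3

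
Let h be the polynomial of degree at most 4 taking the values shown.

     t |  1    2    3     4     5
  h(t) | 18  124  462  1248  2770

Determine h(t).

h(t) = 3t^4 + 6t^3 + 5t^2 + 4t

Write h(t) = at^4 + bt^3 + ct^2 + dt + e. Substituting each data point gives a linear system:
  a + b + c + d + e = 18
  16a + 8b + 4c + 2d + e = 124
  81a + 27b + 9c + 3d + e = 462
  256a + 64b + 16c + 4d + e = 1248
  625a + 125b + 25c + 5d + e = 2770
Solving the system yields a = 3, b = 6, c = 5, d = 4, e = 0.
So h(t) = 3t^4 + 6t^3 + 5t^2 + 4t.
Check: h(4) = 1248. ✓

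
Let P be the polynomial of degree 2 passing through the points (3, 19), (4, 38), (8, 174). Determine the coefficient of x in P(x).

-2

Write P(x) = ax^2 + bx + c. Substituting each data point gives a linear system:
  9a + 3b + c = 19
  16a + 4b + c = 38
  64a + 8b + c = 174
Solving the system yields a = 3, b = -2, c = -2.
So P(x) = 3x^2 - 2x - 2.
The coefficient of x is -2.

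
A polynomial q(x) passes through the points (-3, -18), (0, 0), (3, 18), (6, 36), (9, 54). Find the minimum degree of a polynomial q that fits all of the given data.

Forward differences of the values at x = -3, 0, 3, 6, 9:
  q  : -18  0  18  36  54
  Δ  : 18  18  18  18
  Δ^2: 0  0  0
  Δ^3: 0  0
  Δ^4: 0
The first differences are constant (18) and nonzero, while all higher differences vanish, so the minimal degree is 1.

1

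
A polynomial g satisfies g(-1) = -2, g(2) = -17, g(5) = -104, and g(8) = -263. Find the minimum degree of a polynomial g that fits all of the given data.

2

Forward differences of the values at x = -1, 2, 5, 8:
  g  : -2  -17  -104  -263
  Δ  : -15  -87  -159
  Δ^2: -72  -72
  Δ^3: 0
The second differences are constant (-72) and nonzero, while all higher differences vanish, so the minimal degree is 2.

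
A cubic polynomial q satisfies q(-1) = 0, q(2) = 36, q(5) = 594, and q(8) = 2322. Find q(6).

Write q(x) = ax^3 + bx^2 + cx + d. Substituting each data point gives a linear system:
  -a + b - c + d = 0
  8a + 4b + 2c + d = 36
  125a + 25b + 5c + d = 594
  512a + 64b + 8c + d = 2322
Solving the system yields a = 4, b = 5, c = -5, d = -6.
So q(x) = 4x^3 + 5x^2 - 5x - 6.
Then q(6) = 1008.

1008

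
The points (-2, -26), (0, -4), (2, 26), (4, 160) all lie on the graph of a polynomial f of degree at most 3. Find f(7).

Write f(t) = at^3 + bt^2 + ct + d. Substituting each data point gives a linear system:
  -8a + 4b - 2c + d = -26
  d = -4
  8a + 4b + 2c + d = 26
  64a + 16b + 4c + d = 160
Solving the system yields a = 2, b = 1, c = 5, d = -4.
So f(t) = 2t³ + t² + 5t - 4.
Then f(7) = 766.

766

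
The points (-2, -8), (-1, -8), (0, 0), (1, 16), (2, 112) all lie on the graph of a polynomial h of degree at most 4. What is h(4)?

Write h(n) = an^4 + bn^3 + cn^2 + dn + e. Substituting each data point gives a linear system:
  16a - 8b + 4c - 2d + e = -8
  a - b + c - d + e = -8
  e = 0
  a + b + c + d + e = 16
  16a + 8b + 4c + 2d + e = 112
Solving the system yields a = 3, b = 6, c = 1, d = 6, e = 0.
So h(n) = 3n^4 + 6n^3 + n^2 + 6n.
Then h(4) = 1192.

1192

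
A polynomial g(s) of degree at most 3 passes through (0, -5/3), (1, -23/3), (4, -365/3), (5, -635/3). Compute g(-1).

-5/3

Using the Lagrange interpolation formula with nodes 0, 1, 4, 5:
  L_0(s) = (s - 1)(s - 4)(s - 5) / -20
  L_1(s) = s(s - 4)(s - 5) / 12
  L_2(s) = s(s - 1)(s - 5) / -12
  L_3(s) = s(s - 1)(s - 4) / 20
Then g(s) = -5/3·L_0(s) - 23/3·L_1(s) - 365/3·L_2(s) - 635/3·L_3(s).
Expanding and collecting terms gives g(s) = -s^3 - 3s^2 - 2s - 5/3.
Evaluating at s = -1: g(-1) = -5/3.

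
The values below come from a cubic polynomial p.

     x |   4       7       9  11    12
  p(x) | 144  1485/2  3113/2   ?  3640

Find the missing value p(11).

5629/2

The 4 known points determine the degree-3 polynomial uniquely.
Write p(x) = ax^3 + bx^2 + cx + d. Substituting each data point gives a linear system:
  64a + 16b + 4c + d = 144
  343a + 49b + 7c + d = 1485/2
  729a + 81b + 9c + d = 3113/2
  1728a + 144b + 12c + d = 3640
Solving the system yields a = 2, b = 3/2, c = -3, d = 4.
So p(x) = 2x³ + (3/2)x² - 3x + 4.
Then p(11) = 5629/2.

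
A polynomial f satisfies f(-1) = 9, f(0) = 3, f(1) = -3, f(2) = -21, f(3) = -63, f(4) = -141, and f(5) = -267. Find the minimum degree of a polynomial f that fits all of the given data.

3

Forward differences of the values at n = -1, 0, 1, 2, 3, 4, 5:
  f  : 9  3  -3  -21  -63  -141  -267
  Δ  : -6  -6  -18  -42  -78  -126
  Δ^2: 0  -12  -24  -36  -48
  Δ^3: -12  -12  -12  -12
  Δ^4: 0  0  0
  Δ^5: 0  0
  Δ^6: 0
The third differences are constant (-12) and nonzero, while all higher differences vanish, so the minimal degree is 3.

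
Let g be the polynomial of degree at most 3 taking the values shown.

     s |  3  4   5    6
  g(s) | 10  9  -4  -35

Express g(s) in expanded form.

g(s) = -s^3 + 6s^2 - 6s + 1

Using the Lagrange interpolation formula with nodes 3, 4, 5, 6:
  L_0(s) = (s - 4)(s - 5)(s - 6) / -6
  L_1(s) = (s - 3)(s - 5)(s - 6) / 2
  L_2(s) = (s - 3)(s - 4)(s - 6) / -2
  L_3(s) = (s - 3)(s - 4)(s - 5) / 6
Then g(s) = 10·L_0(s) + 9·L_1(s) - 4·L_2(s) - 35·L_3(s).
Expanding and collecting terms gives g(s) = -s^3 + 6s^2 - 6s + 1.
Check: g(4) = 9. ✓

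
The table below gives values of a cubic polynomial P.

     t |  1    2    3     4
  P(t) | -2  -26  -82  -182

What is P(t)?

Write P(t) = at^3 + bt^2 + ct + d. Substituting each data point gives a linear system:
  a + b + c + d = -2
  8a + 4b + 2c + d = -26
  27a + 9b + 3c + d = -82
  64a + 16b + 4c + d = -182
Solving the system yields a = -2, b = -4, c = 2, d = 2.
So P(t) = -2t³ - 4t² + 2t + 2.
Check: P(4) = -182. ✓

P(t) = -2t^3 - 4t^2 + 2t + 2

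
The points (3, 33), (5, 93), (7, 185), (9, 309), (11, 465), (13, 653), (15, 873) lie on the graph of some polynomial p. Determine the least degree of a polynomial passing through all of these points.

2

Forward differences of the values at u = 3, 5, 7, 9, 11, 13, 15:
  p  : 33  93  185  309  465  653  873
  Δ  : 60  92  124  156  188  220
  Δ^2: 32  32  32  32  32
  Δ^3: 0  0  0  0
  Δ^4: 0  0  0
  Δ^5: 0  0
  Δ^6: 0
The second differences are constant (32) and nonzero, while all higher differences vanish, so the minimal degree is 2.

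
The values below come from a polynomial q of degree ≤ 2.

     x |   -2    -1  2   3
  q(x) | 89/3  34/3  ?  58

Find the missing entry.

85/3

The 3 known points determine the degree-2 polynomial uniquely.
Write q(x) = ax^2 + bx + c. Substituting each data point gives a linear system:
  4a - 2b + c = 89/3
  a - b + c = 34/3
  9a + 3b + c = 58
Solving the system yields a = 6, b = -1/3, c = 5.
So q(x) = 6x^2 - (1/3)x + 5.
Then q(2) = 85/3.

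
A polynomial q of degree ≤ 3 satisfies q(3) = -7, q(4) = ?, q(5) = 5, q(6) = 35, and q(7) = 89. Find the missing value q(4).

-7

The 4 known points determine the degree-3 polynomial uniquely.
Write q(n) = an^3 + bn^2 + cn + d. Substituting each data point gives a linear system:
  27a + 9b + 3c + d = -7
  125a + 25b + 5c + d = 5
  216a + 36b + 6c + d = 35
  343a + 49b + 7c + d = 89
Solving the system yields a = 1, b = -6, c = 5, d = 5.
So q(n) = n³ - 6n² + 5n + 5.
Then q(4) = -7.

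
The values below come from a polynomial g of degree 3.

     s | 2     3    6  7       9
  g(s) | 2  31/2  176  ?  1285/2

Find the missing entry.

The 4 known points determine the degree-3 polynomial uniquely.
Write g(s) = as^3 + bs^2 + cs + d. Substituting each data point gives a linear system:
  8a + 4b + 2c + d = 2
  27a + 9b + 3c + d = 31/2
  216a + 36b + 6c + d = 176
  729a + 81b + 9c + d = 1285/2
Solving the system yields a = 1, b = -1, c = -1/2, d = -1.
So g(s) = s³ - s² - (1/2)s - 1.
Then g(7) = 579/2.

579/2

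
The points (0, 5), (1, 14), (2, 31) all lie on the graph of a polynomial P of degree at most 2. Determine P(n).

P(n) = 4n^2 + 5n + 5

Write P(n) = an^2 + bn + c. Substituting each data point gives a linear system:
  c = 5
  a + b + c = 14
  4a + 2b + c = 31
Solving the system yields a = 4, b = 5, c = 5.
So P(n) = 4n² + 5n + 5.
Check: P(2) = 31. ✓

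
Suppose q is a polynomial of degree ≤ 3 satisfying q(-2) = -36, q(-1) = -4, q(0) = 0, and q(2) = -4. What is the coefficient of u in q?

-4

Write q(u) = au^3 + bu^2 + cu + d. Substituting each data point gives a linear system:
  -8a + 4b - 2c + d = -36
  -a + b - c + d = -4
  d = 0
  8a + 4b + 2c + d = -4
Solving the system yields a = 3, b = -5, c = -4, d = 0.
So q(u) = 3u^3 - 5u^2 - 4u.
The coefficient of u is -4.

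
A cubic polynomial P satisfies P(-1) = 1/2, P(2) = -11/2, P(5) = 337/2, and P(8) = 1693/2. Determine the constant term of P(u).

Write P(u) = au^3 + bu^2 + cu + d. Substituting each data point gives a linear system:
  -a + b - c + d = 1/2
  8a + 4b + 2c + d = -11/2
  125a + 25b + 5c + d = 337/2
  512a + 64b + 8c + d = 1693/2
Solving the system yields a = 2, b = -2, c = -6, d = -3/2.
So P(u) = 2u^3 - 2u^2 - 6u - 3/2.
The constant term is -3/2.

-3/2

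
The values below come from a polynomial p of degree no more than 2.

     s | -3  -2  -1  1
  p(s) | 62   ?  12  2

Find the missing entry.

32

The 3 known points determine the degree-2 polynomial uniquely.
Write p(s) = as^2 + bs + c. Substituting each data point gives a linear system:
  9a - 3b + c = 62
  a - b + c = 12
  a + b + c = 2
Solving the system yields a = 5, b = -5, c = 2.
So p(s) = 5s^2 - 5s + 2.
Then p(-2) = 32.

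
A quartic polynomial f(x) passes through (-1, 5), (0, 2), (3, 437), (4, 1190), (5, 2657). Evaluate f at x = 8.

15242

Using the Lagrange interpolation formula with nodes -1, 0, 3, 4, 5:
  L_0(x) = x(x - 3)(x - 4)(x - 5) / 120
  L_1(x) = (x + 1)(x - 3)(x - 4)(x - 5) / -60
  L_2(x) = (x + 1)x(x - 4)(x - 5) / 24
  L_3(x) = (x + 1)x(x - 3)(x - 5) / -20
  L_4(x) = (x + 1)x(x - 3)(x - 4) / 60
Then f(x) = 5·L_0(x) + 2·L_1(x) + 437·L_2(x) + 1190·L_3(x) + 2657·L_4(x).
Expanding and collecting terms gives f(x) = 3x⁴ + 5x³ + 6x² + x + 2.
Evaluating at x = 8: f(8) = 15242.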